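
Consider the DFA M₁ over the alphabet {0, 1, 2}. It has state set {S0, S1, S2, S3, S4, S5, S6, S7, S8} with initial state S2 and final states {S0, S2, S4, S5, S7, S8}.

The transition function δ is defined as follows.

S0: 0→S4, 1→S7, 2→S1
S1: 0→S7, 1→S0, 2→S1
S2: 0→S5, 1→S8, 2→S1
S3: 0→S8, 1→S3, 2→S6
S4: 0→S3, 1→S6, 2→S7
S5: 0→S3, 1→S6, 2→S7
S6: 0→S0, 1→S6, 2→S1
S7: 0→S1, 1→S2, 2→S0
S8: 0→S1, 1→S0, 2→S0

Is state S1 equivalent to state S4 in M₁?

No

Every state is reachable, so we keep all 9.
P0 = {S0,S2,S4,S5,S7,S8} | {S1,S3,S6}.
On input 0, block {S0,S2,S4,S5,S7,S8} splits into {S4,S5,S7,S8} and {S0,S2}.
On input 1, block {S4,S5,S7,S8} splits into {S4,S5} and {S7,S8}.
Split {S1,S3,S6} by δ(·,0) → {S1,S3} and {S6}.
Refine {S1,S3} on symbol 1: members go to different blocks, giving {S1} and {S3}.
Stable partition: {S4,S5} | {S1} | {S0,S2} | {S7,S8} | {S6} | {S3} — 6 equivalence classes.
S1 and S4 end up in different blocks, so they are distinguishable. For instance, the string 'ε' is accepted from only S4.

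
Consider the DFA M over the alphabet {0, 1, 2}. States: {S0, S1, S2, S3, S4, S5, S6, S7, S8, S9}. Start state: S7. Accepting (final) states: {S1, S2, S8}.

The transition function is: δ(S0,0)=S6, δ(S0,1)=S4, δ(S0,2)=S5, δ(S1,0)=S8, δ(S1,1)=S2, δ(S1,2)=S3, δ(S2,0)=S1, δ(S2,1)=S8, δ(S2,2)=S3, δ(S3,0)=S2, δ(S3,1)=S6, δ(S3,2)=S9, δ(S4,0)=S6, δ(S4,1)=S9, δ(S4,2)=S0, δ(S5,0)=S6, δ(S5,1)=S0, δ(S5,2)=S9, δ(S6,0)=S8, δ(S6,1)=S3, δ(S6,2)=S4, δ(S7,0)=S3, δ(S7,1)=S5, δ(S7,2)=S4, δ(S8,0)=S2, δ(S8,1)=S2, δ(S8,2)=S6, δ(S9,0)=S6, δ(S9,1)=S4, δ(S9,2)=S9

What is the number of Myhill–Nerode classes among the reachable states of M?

3

P0 = {S1,S2,S8} | {S0,S3,S4,S5,S6,S7,S9}.
On input 0, block {S0,S3,S4,S5,S6,S7,S9} splits into {S0,S4,S5,S7,S9} and {S3,S6}.
No further refinement is possible. Final partition (3 blocks): {S1,S2,S8} | {S0,S4,S5,S7,S9} | {S3,S6}.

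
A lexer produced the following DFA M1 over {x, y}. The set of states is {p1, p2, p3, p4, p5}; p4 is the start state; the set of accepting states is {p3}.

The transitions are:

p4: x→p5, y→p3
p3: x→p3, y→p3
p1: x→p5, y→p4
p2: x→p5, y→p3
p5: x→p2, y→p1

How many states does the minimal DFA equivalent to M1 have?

Initial partition by acceptance: {p3} | {p1,p2,p4,p5}.
Split {p1,p2,p4,p5} by δ(·,y) → {p1,p5} and {p2,p4}.
On input x, block {p1,p5} splits into {p1} and {p5}.
The partition is now stable with 4 blocks: {p3} | {p1} | {p2,p4} | {p5}.

4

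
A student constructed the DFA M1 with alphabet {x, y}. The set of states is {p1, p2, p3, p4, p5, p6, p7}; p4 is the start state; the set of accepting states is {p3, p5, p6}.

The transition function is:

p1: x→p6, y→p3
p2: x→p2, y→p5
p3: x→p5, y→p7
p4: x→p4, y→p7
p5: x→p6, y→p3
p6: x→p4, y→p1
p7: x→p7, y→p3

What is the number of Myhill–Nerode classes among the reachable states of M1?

Reachable states from the start: {p1,p3,p4,p5,p6,p7}. Unreachable: {p2} — drop them.
Start with accepting vs non-accepting: {p3,p5,p6} | {p1,p4,p7}.
On input x, block {p3,p5,p6} splits into {p3,p5} and {p6}.
On input x, block {p3,p5} splits into {p3} and {p5}.
On input x, block {p1,p4,p7} splits into {p4,p7} and {p1}.
Split {p4,p7} by δ(·,y) → {p4} and {p7}.
Stable partition: {p3} | {p4} | {p6} | {p5} | {p1} | {p7} — 6 equivalence classes.

6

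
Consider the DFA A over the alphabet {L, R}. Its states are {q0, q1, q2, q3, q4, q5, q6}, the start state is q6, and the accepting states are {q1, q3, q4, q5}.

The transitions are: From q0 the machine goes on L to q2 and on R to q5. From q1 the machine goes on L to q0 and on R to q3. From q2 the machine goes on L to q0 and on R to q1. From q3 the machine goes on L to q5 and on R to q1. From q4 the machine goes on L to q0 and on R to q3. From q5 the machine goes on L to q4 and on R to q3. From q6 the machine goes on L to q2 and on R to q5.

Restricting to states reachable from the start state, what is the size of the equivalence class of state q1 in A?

Initial partition by acceptance: {q1,q3,q4,q5} | {q0,q2,q6}.
On input L, block {q1,q3,q4,q5} splits into {q1,q4} and {q3,q5}.
Split {q0,q2,q6} by δ(·,R) → {q0,q6} and {q2}.
On input L, block {q3,q5} splits into {q3} and {q5}.
No further refinement is possible. Final partition (5 blocks): {q1,q4} | {q0,q6} | {q3} | {q2} | {q5}.
State q1 belongs to the block {q1,q4}, which has 2 states.

2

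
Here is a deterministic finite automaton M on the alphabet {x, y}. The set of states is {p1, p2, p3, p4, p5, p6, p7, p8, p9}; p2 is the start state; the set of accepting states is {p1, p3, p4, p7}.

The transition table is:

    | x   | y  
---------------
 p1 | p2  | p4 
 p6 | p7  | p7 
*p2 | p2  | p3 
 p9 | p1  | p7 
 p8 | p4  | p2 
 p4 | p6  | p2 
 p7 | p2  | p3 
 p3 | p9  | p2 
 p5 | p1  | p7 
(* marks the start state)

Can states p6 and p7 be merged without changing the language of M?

First remove the unreachable states {p5,p8}; 7 states remain.
P0 = {p1,p3,p4,p7} | {p2,p6,p9}.
Split {p1,p3,p4,p7} by δ(·,y) → {p1,p7} and {p3,p4}.
On input x, block {p2,p6,p9} splits into {p6,p9} and {p2}.
Stable partition: {p1,p7} | {p6,p9} | {p3,p4} | {p2} — 4 equivalence classes.
p6 and p7 end up in different blocks, so they are distinguishable. For instance, the string 'ε' is accepted from only p7.

No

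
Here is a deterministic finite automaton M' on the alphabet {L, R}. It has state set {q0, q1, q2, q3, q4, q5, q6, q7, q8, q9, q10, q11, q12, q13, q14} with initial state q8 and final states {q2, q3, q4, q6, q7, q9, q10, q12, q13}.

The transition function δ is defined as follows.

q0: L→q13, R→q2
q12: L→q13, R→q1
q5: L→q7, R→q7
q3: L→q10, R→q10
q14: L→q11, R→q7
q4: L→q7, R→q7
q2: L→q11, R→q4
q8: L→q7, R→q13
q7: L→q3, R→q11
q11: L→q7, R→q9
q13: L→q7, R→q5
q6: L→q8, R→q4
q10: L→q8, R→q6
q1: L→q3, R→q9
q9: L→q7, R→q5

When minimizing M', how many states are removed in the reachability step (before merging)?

5

BFS from q8 reaches {q3, q4, q5, q6, q7, q8, q9, q10, q11, q13}; the 5 state(s) q0, q1, q2, q12, q14 are never visited.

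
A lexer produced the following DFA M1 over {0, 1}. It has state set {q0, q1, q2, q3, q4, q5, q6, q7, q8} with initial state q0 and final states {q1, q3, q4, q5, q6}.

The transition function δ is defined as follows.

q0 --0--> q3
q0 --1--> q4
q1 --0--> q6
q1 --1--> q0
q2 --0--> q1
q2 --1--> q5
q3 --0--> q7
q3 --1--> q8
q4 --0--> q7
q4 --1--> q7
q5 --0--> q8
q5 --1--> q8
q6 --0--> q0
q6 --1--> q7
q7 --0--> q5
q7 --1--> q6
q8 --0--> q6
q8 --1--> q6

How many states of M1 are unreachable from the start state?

2

No path from q0 leads to q1, q2; the other 7 states are all reachable.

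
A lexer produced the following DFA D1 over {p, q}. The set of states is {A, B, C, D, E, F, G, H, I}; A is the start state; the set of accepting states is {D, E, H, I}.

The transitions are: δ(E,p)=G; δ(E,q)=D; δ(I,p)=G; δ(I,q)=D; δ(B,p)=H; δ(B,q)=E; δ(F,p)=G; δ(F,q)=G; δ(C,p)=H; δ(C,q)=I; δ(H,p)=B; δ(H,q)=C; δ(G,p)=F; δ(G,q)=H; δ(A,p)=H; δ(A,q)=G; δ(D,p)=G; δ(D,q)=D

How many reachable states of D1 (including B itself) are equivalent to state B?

2

Every state is reachable, so we keep all 9.
Start with accepting vs non-accepting: {D,E,H,I} | {A,B,C,F,G}.
Refine {D,E,H,I} on symbol q: members go to different blocks, giving {D,E,I} and {H}.
Refine {A,B,C,F,G} on symbol p: members go to different blocks, giving {A,B,C} and {F,G}.
Split {A,B,C} by δ(·,q) → {B,C} and {A}.
On input q, block {F,G} splits into {F} and {G}.
Stable partition: {D,E,I} | {B,C} | {H} | {F} | {A} | {G} — 6 equivalence classes.
State B belongs to the block {B,C}, which has 2 states.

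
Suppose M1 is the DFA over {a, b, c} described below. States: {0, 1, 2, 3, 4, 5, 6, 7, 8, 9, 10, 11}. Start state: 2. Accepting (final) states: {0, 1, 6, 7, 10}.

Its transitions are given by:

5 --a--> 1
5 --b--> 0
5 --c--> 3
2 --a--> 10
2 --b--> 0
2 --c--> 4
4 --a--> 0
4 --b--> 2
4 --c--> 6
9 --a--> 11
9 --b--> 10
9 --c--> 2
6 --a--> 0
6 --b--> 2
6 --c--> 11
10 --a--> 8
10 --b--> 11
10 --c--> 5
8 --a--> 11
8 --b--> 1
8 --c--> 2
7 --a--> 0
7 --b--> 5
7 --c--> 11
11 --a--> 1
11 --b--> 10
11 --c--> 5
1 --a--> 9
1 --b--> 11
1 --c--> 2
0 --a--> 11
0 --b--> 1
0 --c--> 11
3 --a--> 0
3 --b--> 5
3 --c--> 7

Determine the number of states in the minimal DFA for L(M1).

7

P0 = {0,1,6,7,10} | {2,3,4,5,8,9,11}.
Refine {0,1,6,7,10} on symbol a: members go to different blocks, giving {0,1,10} and {6,7}.
Split {0,1,10} by δ(·,b) → {1,10} and {0}.
Split {2,3,4,5,8,9,11} by δ(·,a) → {2,5,11} and {3,4} and {8,9}.
Split {2,5,11} by δ(·,b) → {2,5} and {11}.
Stable partition: {1,10} | {2,5} | {6,7} | {0} | {3,4} | {8,9} | {11} — 7 equivalence classes.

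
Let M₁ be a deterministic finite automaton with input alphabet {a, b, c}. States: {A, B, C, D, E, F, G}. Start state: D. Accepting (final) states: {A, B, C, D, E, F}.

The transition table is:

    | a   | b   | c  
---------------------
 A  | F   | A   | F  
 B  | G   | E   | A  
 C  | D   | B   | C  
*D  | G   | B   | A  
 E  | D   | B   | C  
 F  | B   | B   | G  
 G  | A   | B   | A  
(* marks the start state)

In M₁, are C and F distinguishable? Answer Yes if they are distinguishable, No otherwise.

Yes

Every state is reachable, so we keep all 7.
Start with accepting vs non-accepting: {A,B,C,D,E,F} | {G}.
Refine {A,B,C,D,E,F} on symbol a: members go to different blocks, giving {A,C,E,F} and {B,D}.
Refine {A,C,E,F} on symbol a: members go to different blocks, giving {C,E,F} and {A}.
On input c, block {C,E,F} splits into {C,E} and {F}.
Split {B,D} by δ(·,b) → {B} and {D}.
The partition is now stable with 6 blocks: {C,E} | {G} | {B} | {A} | {F} | {D}.
C and F end up in different blocks, so they are distinguishable. For instance, the string 'c' is accepted from only C.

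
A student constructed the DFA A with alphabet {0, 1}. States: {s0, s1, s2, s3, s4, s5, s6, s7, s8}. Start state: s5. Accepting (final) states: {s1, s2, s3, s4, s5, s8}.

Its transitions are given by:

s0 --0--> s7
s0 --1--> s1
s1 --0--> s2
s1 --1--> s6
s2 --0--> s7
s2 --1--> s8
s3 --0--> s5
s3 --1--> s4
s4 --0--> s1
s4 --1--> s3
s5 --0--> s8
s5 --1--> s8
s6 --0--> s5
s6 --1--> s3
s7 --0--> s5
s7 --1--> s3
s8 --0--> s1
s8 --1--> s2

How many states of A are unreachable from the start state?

Starting at s5 and following transitions, the reachable set is {s1, s2, s3, s4, s5, s6, s7, s8}. That leaves s0 unreachable — 1 in total.

1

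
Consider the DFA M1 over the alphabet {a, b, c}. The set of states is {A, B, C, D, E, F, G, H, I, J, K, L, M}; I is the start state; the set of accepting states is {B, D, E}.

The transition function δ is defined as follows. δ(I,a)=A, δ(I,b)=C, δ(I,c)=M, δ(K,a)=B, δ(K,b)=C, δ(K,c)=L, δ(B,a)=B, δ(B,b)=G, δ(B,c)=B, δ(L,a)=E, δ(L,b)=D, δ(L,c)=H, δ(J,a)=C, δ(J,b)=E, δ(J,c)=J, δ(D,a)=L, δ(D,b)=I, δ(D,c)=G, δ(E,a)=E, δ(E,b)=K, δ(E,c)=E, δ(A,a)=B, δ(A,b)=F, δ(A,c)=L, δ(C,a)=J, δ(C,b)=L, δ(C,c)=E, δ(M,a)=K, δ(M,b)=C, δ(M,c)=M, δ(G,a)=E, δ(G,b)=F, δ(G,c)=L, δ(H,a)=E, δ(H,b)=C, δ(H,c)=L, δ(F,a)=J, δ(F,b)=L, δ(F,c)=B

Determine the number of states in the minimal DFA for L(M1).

7

Initial partition by acceptance: {B,D,E} | {A,C,F,G,H,I,J,K,L,M}.
On input a, block {B,D,E} splits into {B,E} and {D}.
Split {A,C,F,G,H,I,J,K,L,M} by δ(·,a) → {A,G,H,K,L} and {C,F,I,J,M}.
On input b, block {A,G,H,K,L} splits into {A,G,H,K} and {L}.
Refine {C,F,I,J,M} on symbol a: members go to different blocks, giving {C,F,J} and {I,M}.
On input b, block {C,F,J} splits into {C,F} and {J}.
No further refinement is possible. Final partition (7 blocks): {B,E} | {A,G,H,K} | {D} | {C,F} | {L} | {I,M} | {J}.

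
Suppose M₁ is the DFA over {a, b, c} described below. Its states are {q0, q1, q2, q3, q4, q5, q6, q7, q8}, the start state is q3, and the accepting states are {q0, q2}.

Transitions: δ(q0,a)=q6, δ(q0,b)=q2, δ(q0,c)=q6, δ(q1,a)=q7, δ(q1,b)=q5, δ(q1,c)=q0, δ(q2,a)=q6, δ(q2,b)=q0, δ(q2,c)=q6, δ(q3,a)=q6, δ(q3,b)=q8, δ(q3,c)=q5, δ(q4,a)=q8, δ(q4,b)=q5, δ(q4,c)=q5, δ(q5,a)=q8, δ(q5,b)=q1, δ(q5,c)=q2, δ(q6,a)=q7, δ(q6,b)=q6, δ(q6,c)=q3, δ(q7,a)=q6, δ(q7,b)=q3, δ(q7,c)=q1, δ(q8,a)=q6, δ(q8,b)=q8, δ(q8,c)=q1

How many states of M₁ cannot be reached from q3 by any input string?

BFS from q3 reaches {q0, q1, q2, q3, q5, q6, q7, q8}; the 1 state(s) q4 are never visited.

1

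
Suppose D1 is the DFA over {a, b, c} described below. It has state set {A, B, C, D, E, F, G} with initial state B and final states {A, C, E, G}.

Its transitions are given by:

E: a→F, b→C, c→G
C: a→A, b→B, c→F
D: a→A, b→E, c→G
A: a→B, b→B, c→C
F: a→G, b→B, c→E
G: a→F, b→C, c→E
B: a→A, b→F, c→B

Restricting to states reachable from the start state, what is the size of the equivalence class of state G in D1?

2

Reachable states from the start: {A,B,C,E,F,G}. Unreachable: {D} — drop them.
Initial partition by acceptance: {A,C,E,G} | {B,F}.
Refine {A,C,E,G} on symbol a: members go to different blocks, giving {A,E,G} and {C}.
On input b, block {A,E,G} splits into {E,G} and {A}.
Refine {B,F} on symbol a: members go to different blocks, giving {B} and {F}.
Stable partition: {E,G} | {B} | {C} | {A} | {F} — 5 equivalence classes.
The equivalence class containing G is {E,G}, of size 2.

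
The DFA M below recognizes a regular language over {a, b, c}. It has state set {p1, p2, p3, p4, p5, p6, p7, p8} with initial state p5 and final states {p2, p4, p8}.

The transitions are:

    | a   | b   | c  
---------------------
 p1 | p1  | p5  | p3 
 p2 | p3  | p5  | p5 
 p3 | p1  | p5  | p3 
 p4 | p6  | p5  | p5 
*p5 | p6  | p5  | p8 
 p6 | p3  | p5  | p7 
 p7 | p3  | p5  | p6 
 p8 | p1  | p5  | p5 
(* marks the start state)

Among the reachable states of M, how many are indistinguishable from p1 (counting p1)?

4

First remove the unreachable states {p2,p4}; 6 states remain.
Start with accepting vs non-accepting: {p8} | {p1,p3,p5,p6,p7}.
Refine {p1,p3,p5,p6,p7} on symbol c: members go to different blocks, giving {p1,p3,p6,p7} and {p5}.
No further refinement is possible. Final partition (3 blocks): {p8} | {p1,p3,p6,p7} | {p5}.
State p1 belongs to the block {p1,p3,p6,p7}, which has 4 states.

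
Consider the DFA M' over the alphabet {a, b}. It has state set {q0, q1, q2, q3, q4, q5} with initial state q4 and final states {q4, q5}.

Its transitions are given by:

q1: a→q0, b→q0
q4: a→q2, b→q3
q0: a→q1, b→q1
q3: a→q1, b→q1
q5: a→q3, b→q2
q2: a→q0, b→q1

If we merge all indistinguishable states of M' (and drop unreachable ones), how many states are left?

2

Reachable states from the start: {q0,q1,q2,q3,q4}. Unreachable: {q5} — drop them.
P0 = {q4} | {q0,q1,q2,q3}.
No further refinement is possible. Final partition (2 blocks): {q4} | {q0,q1,q2,q3}.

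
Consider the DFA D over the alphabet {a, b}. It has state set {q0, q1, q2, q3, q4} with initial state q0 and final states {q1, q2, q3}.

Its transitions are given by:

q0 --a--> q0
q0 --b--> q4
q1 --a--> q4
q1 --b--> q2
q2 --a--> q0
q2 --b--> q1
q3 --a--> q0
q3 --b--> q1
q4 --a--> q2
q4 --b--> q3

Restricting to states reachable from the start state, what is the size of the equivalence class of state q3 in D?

Every state is reachable, so we keep all 5.
Start with accepting vs non-accepting: {q1,q2,q3} | {q0,q4}.
Split {q0,q4} by δ(·,a) → {q0} and {q4}.
On input a, block {q1,q2,q3} splits into {q2,q3} and {q1}.
The partition is now stable with 4 blocks: {q2,q3} | {q0} | {q4} | {q1}.
The equivalence class containing q3 is {q2,q3}, of size 2.

2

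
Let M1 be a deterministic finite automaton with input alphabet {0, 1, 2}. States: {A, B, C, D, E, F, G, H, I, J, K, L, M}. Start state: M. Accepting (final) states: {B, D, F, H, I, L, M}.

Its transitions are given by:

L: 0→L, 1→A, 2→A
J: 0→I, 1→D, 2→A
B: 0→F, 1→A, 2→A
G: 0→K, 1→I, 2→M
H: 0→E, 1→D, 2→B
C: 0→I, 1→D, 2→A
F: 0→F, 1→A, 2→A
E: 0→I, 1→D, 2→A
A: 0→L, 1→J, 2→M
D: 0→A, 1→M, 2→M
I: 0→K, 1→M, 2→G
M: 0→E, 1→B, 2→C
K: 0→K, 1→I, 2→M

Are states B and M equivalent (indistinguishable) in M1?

No

Reachable states from the start: {A,B,C,D,E,F,G,I,J,K,L,M}. Unreachable: {H} — drop them.
Start with accepting vs non-accepting: {B,D,F,I,L,M} | {A,C,E,G,J,K}.
Refine {B,D,F,I,L,M} on symbol 0: members go to different blocks, giving {B,F,L} and {D,I,M}.
Split {A,C,E,G,J,K} by δ(·,0) → {C,E,J} and {G,K} and {A}.
Split {D,I,M} by δ(·,0) → {D} and {I} and {M}.
The partition is now stable with 7 blocks: {B,F,L} | {C,E,J} | {D} | {G,K} | {A} | {I} | {M}.
B and M end up in different blocks, so they are distinguishable. For instance, the string '0' is accepted from only B.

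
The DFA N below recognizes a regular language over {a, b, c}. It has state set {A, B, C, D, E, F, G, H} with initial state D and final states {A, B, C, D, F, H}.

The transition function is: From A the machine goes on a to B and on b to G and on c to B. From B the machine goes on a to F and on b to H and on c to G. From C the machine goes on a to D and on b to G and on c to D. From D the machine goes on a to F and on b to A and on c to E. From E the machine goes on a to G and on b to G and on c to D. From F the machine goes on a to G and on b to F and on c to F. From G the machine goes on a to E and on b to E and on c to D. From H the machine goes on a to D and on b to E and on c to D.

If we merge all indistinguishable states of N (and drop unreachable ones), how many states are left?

First remove the unreachable states {C}; 7 states remain.
P0 = {A,B,D,F,H} | {E,G}.
Refine {A,B,D,F,H} on symbol a: members go to different blocks, giving {A,B,D,H} and {F}.
Refine {A,B,D,H} on symbol a: members go to different blocks, giving {A,H} and {B,D}.
No further refinement is possible. Final partition (4 blocks): {A,H} | {E,G} | {F} | {B,D}.

4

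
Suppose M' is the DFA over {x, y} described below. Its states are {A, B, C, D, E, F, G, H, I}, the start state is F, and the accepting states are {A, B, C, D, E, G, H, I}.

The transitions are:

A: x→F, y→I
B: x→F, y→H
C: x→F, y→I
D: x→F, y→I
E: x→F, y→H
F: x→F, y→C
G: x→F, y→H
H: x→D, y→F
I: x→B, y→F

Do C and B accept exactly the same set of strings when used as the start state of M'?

States {A,E,G} cannot be reached from the start state, so discard them.
Initial partition by acceptance: {B,C,D,H,I} | {F}.
On input x, block {B,C,D,H,I} splits into {B,C,D} and {H,I}.
Stable partition: {B,C,D} | {F} | {H,I} — 3 equivalence classes.
C and B lie in the same block of the stable partition, so they are equivalent — no string distinguishes them.

Yes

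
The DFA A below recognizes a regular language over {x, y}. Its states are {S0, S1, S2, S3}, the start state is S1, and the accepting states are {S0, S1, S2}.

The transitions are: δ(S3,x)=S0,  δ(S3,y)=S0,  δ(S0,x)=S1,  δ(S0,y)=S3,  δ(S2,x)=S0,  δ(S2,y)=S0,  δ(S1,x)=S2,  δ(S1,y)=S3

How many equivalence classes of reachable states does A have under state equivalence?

Start with accepting vs non-accepting: {S0,S1,S2} | {S3}.
On input y, block {S0,S1,S2} splits into {S0,S1} and {S2}.
On input x, block {S0,S1} splits into {S0} and {S1}.
Stable partition: {S0} | {S3} | {S2} | {S1} — 4 equivalence classes.

4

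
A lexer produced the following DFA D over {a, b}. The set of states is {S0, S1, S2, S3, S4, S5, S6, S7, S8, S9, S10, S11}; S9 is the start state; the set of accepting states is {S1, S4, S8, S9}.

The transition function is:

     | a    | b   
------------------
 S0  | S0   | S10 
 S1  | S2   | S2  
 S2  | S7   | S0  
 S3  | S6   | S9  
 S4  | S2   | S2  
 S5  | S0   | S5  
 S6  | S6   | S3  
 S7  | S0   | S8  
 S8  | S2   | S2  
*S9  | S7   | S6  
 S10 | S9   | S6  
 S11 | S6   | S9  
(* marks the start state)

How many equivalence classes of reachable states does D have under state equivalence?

Reachable states from the start: {S0,S2,S3,S6,S7,S8,S9,S10}. Unreachable: {S1,S4,S5,S11} — drop them.
P0 = {S8,S9} | {S0,S2,S3,S6,S7,S10}.
Split {S0,S2,S3,S6,S7,S10} by δ(·,a) → {S0,S2,S3,S6,S7} and {S10}.
Split {S0,S2,S3,S6,S7} by δ(·,b) → {S2,S6} and {S3,S7} and {S0}.
Split {S8,S9} by δ(·,a) → {S8} and {S9}.
Refine {S2,S6} on symbol a: members go to different blocks, giving {S2} and {S6}.
Split {S3,S7} by δ(·,a) → {S3} and {S7}.
Stable partition: {S8} | {S2} | {S10} | {S3} | {S0} | {S9} | {S6} | {S7} — 8 equivalence classes.

8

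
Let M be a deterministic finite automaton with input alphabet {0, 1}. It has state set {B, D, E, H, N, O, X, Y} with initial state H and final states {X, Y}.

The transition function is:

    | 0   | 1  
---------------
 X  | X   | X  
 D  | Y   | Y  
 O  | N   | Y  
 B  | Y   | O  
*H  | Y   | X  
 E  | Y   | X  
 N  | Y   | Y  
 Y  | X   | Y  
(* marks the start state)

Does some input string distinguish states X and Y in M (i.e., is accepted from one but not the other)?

No

States {B,D,E,N,O} cannot be reached from the start state, so discard them.
Initial partition by acceptance: {X,Y} | {H}.
Stable partition: {X,Y} | {H} — 2 equivalence classes.
X and Y lie in the same block of the stable partition, so they are equivalent — no string distinguishes them.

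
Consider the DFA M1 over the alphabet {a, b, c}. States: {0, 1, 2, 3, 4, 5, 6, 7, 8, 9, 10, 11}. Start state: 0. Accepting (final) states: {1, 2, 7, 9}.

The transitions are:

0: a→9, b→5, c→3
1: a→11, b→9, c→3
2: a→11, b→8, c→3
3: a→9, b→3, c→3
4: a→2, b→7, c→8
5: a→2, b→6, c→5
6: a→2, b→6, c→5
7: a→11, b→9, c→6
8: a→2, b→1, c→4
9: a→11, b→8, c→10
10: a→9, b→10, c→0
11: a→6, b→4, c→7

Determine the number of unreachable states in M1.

Exploring from 0, all states are eventually visited, so none are unreachable.

0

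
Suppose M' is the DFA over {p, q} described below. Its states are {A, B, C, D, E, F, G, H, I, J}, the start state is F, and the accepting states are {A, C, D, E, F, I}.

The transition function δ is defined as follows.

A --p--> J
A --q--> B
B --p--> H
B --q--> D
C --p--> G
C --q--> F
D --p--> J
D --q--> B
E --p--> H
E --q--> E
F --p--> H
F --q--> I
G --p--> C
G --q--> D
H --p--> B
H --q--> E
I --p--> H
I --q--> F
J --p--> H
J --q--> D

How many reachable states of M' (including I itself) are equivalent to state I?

First remove the unreachable states {A,C,G}; 7 states remain.
P0 = {D,E,F,I} | {B,H,J}.
Refine {D,E,F,I} on symbol q: members go to different blocks, giving {E,F,I} and {D}.
Refine {B,H,J} on symbol q: members go to different blocks, giving {B,J} and {H}.
No further refinement is possible. Final partition (4 blocks): {E,F,I} | {B,J} | {D} | {H}.
The equivalence class containing I is {E,F,I}, of size 3.

3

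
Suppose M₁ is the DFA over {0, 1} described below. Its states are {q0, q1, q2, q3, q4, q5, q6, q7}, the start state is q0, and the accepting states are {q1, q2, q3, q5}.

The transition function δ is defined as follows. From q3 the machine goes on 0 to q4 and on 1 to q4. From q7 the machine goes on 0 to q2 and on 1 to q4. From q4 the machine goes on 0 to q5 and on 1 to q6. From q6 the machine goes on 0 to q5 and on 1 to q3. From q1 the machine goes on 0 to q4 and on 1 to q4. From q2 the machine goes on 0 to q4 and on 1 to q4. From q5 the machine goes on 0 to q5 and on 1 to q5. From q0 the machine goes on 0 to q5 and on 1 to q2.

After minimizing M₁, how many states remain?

Reachable states from the start: {q0,q2,q3,q4,q5,q6}. Unreachable: {q1,q7} — drop them.
Initial partition by acceptance: {q2,q3,q5} | {q0,q4,q6}.
On input 0, block {q2,q3,q5} splits into {q2,q3} and {q5}.
On input 1, block {q0,q4,q6} splits into {q0,q6} and {q4}.
Stable partition: {q2,q3} | {q0,q6} | {q5} | {q4} — 4 equivalence classes.

4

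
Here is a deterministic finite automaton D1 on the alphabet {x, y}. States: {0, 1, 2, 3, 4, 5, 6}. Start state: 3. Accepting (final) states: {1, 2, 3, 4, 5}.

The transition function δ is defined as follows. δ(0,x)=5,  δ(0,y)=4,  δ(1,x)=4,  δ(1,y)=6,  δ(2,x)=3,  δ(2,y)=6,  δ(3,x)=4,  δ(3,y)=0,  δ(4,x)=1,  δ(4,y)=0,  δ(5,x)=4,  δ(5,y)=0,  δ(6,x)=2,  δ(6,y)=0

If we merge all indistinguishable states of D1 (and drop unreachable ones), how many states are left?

6

P0 = {1,2,3,4,5} | {0,6}.
Refine {0,6} on symbol y: members go to different blocks, giving {0} and {6}.
Split {1,2,3,4,5} by δ(·,y) → {3,4,5} and {1,2}.
Split {3,4,5} by δ(·,x) → {3,5} and {4}.
Refine {1,2} on symbol x: members go to different blocks, giving {1} and {2}.
No further refinement is possible. Final partition (6 blocks): {3,5} | {0} | {6} | {1} | {4} | {2}.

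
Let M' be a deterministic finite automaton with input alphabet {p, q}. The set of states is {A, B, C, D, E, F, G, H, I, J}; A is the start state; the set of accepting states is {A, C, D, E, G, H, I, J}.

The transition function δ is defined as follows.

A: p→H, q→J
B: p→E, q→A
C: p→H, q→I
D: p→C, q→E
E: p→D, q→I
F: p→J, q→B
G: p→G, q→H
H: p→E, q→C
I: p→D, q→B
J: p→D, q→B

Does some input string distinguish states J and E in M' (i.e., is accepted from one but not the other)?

Reachable states from the start: {A,B,C,D,E,H,I,J}. Unreachable: {F,G} — drop them.
Start with accepting vs non-accepting: {A,C,D,E,H,I,J} | {B}.
Split {A,C,D,E,H,I,J} by δ(·,q) → {A,C,D,E,H} and {I,J}.
On input q, block {A,C,D,E,H} splits into {A,C,E} and {D,H}.
No further refinement is possible. Final partition (4 blocks): {A,C,E} | {B} | {I,J} | {D,H}.
J and E end up in different blocks, so they are distinguishable. For instance, the string 'q' is accepted from only E.

Yes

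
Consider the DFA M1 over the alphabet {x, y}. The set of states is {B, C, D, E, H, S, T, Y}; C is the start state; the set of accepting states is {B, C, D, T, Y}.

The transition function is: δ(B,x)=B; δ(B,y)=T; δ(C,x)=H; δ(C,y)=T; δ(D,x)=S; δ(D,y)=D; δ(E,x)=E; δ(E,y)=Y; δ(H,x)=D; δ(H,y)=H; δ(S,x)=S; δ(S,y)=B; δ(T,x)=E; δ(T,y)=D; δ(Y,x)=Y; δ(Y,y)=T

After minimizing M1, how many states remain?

Every state is reachable, so we keep all 8.
P0 = {B,C,D,T,Y} | {E,H,S}.
Refine {B,C,D,T,Y} on symbol x: members go to different blocks, giving {C,D,T} and {B,Y}.
On input x, block {E,H,S} splits into {E,S} and {H}.
On input x, block {C,D,T} splits into {D,T} and {C}.
No further refinement is possible. Final partition (5 blocks): {D,T} | {E,S} | {B,Y} | {H} | {C}.

5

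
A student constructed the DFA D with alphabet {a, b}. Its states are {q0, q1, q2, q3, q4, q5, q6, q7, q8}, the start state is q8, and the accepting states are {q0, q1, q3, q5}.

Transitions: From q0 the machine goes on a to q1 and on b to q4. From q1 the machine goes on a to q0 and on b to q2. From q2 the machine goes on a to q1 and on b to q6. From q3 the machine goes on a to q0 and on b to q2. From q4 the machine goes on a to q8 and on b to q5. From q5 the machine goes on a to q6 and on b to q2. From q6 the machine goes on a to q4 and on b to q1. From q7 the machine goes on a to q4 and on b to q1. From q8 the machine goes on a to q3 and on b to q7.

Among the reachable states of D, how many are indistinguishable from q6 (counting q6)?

2

Start with accepting vs non-accepting: {q0,q1,q3,q5} | {q2,q4,q6,q7,q8}.
Split {q0,q1,q3,q5} by δ(·,a) → {q0,q1,q3} and {q5}.
Refine {q2,q4,q6,q7,q8} on symbol a: members go to different blocks, giving {q4,q6,q7} and {q2,q8}.
Refine {q0,q1,q3} on symbol b: members go to different blocks, giving {q1,q3} and {q0}.
On input a, block {q4,q6,q7} splits into {q6,q7} and {q4}.
Stable partition: {q1,q3} | {q6,q7} | {q5} | {q2,q8} | {q0} | {q4} — 6 equivalence classes.
State q6 belongs to the block {q6,q7}, which has 2 states.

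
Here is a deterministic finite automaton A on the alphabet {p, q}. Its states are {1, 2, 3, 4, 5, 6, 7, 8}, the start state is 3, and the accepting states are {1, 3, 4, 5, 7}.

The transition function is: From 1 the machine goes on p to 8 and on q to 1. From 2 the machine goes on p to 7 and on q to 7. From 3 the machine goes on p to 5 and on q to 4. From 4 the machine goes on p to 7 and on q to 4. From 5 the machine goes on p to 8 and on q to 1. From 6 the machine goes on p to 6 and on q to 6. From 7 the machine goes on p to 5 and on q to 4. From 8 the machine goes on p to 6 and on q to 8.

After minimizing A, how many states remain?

4

Reachable states from the start: {1,3,4,5,6,7,8}. Unreachable: {2} — drop them.
Start with accepting vs non-accepting: {1,3,4,5,7} | {6,8}.
Refine {1,3,4,5,7} on symbol p: members go to different blocks, giving {3,4,7} and {1,5}.
Refine {3,4,7} on symbol p: members go to different blocks, giving {3,7} and {4}.
Stable partition: {3,7} | {6,8} | {1,5} | {4} — 4 equivalence classes.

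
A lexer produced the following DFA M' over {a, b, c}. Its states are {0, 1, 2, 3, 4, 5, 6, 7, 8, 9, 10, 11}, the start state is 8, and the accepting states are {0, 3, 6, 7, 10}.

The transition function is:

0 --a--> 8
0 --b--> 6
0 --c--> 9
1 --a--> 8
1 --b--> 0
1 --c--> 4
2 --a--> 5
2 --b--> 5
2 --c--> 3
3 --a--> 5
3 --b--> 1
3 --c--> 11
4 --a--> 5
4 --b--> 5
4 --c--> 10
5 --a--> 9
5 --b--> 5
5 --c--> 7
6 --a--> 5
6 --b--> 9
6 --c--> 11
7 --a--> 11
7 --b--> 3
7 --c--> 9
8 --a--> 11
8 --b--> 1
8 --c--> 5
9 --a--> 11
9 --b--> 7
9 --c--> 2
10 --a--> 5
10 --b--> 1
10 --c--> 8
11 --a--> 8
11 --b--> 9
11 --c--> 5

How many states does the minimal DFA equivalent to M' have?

P0 = {0,3,6,7,10} | {1,2,4,5,8,9,11}.
Split {0,3,6,7,10} by δ(·,b) → {3,6,10} and {0,7}.
Split {1,2,4,5,8,9,11} by δ(·,b) → {2,4,5,8,11} and {1,9}.
Split {2,4,5,8,11} by δ(·,a) → {2,4,8,11} and {5}.
On input a, block {2,4,8,11} splits into {2,4} and {8,11}.
No further refinement is possible. Final partition (6 blocks): {3,6,10} | {2,4} | {0,7} | {1,9} | {5} | {8,11}.

6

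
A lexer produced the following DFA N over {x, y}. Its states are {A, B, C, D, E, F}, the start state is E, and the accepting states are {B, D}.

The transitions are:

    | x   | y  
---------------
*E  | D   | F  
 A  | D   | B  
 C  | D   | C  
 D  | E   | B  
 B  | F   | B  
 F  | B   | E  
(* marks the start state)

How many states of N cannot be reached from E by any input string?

No path from E leads to A, C; the other 4 states are all reachable.

2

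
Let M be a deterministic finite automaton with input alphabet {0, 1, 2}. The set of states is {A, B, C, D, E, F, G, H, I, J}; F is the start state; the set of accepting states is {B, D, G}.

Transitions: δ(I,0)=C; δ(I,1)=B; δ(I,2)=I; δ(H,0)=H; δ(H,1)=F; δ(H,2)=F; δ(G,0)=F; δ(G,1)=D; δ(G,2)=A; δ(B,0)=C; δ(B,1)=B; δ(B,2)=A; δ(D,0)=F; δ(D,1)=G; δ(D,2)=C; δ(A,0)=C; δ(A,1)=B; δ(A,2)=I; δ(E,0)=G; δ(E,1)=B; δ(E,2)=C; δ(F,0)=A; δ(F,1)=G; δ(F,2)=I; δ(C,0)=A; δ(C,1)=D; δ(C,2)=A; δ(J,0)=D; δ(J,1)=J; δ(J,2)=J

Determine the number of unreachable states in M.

3

Starting at F and following transitions, the reachable set is {A, B, C, D, F, G, I}. That leaves E, H, J unreachable — 3 in total.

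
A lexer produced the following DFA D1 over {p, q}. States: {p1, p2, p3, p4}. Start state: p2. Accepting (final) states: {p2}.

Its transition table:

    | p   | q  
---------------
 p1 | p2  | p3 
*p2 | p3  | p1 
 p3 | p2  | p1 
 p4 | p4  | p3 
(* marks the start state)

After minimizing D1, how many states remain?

2

States {p4} cannot be reached from the start state, so discard them.
Start with accepting vs non-accepting: {p2} | {p1,p3}.
Stable partition: {p2} | {p1,p3} — 2 equivalence classes.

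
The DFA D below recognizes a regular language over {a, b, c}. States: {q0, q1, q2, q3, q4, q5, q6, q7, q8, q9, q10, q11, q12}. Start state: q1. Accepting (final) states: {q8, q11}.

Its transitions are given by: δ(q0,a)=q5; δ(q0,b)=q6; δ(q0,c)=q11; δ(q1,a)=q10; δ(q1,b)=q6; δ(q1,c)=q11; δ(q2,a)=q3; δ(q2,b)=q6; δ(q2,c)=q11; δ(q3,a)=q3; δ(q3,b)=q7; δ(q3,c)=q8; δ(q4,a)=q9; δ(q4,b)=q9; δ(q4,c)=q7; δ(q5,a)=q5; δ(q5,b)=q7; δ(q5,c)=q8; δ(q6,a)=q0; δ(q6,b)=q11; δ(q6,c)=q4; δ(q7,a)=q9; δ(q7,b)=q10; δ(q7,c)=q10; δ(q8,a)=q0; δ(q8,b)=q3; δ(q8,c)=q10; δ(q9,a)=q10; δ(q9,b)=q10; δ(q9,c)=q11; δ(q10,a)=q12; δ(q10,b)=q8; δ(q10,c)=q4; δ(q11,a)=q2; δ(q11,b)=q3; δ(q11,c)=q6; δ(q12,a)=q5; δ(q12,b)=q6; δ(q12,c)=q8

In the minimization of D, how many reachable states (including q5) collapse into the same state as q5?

Start with accepting vs non-accepting: {q8,q11} | {q0,q1,q2,q3,q4,q5,q6,q7,q9,q10,q12}.
Split {q0,q1,q2,q3,q4,q5,q6,q7,q9,q10,q12} by δ(·,b) → {q0,q1,q2,q3,q4,q5,q7,q9,q12} and {q6,q10}.
On input a, block {q0,q1,q2,q3,q4,q5,q7,q9,q12} splits into {q0,q2,q3,q4,q5,q7,q12} and {q1,q9}.
On input a, block {q0,q2,q3,q4,q5,q7,q12} splits into {q0,q2,q3,q5,q12} and {q4,q7}.
Refine {q0,q2,q3,q5,q12} on symbol b: members go to different blocks, giving {q0,q2,q12} and {q3,q5}.
Split {q4,q7} by δ(·,b) → {q4} and {q7}.
Stable partition: {q8,q11} | {q0,q2,q12} | {q6,q10} | {q1,q9} | {q4} | {q3,q5} | {q7} — 7 equivalence classes.
The equivalence class containing q5 is {q3,q5}, of size 2.

2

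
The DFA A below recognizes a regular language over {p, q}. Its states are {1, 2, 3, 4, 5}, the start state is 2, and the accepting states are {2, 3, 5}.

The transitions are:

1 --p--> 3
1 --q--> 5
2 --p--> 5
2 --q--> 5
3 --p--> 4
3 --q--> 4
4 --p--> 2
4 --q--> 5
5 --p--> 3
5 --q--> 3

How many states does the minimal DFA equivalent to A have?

Reachable states from the start: {2,3,4,5}. Unreachable: {1} — drop them.
Start with accepting vs non-accepting: {2,3,5} | {4}.
Split {2,3,5} by δ(·,p) → {2,5} and {3}.
Refine {2,5} on symbol p: members go to different blocks, giving {2} and {5}.
No further refinement is possible. Final partition (4 blocks): {2} | {4} | {3} | {5}.

4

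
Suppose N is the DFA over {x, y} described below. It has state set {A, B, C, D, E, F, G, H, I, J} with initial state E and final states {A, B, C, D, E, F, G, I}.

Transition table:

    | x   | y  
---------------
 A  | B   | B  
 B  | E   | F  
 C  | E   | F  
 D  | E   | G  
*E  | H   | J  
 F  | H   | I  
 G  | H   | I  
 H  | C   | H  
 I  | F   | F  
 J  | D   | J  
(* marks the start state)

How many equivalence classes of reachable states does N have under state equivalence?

5

States {A,B} cannot be reached from the start state, so discard them.
P0 = {C,D,E,F,G,I} | {H,J}.
Split {C,D,E,F,G,I} by δ(·,x) → {C,D,I} and {E,F,G}.
On input y, block {E,F,G} splits into {F,G} and {E}.
Refine {C,D,I} on symbol x: members go to different blocks, giving {C,D} and {I}.
The partition is now stable with 5 blocks: {C,D} | {H,J} | {F,G} | {E} | {I}.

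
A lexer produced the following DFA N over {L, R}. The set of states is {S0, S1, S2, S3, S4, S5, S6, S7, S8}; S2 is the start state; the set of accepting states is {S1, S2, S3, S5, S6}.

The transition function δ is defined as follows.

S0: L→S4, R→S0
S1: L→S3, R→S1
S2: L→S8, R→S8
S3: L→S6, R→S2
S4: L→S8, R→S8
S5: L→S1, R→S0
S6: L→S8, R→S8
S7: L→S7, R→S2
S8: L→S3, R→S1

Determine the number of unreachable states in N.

No path from S2 leads to S0, S4, S5, S7; the other 5 states are all reachable.

4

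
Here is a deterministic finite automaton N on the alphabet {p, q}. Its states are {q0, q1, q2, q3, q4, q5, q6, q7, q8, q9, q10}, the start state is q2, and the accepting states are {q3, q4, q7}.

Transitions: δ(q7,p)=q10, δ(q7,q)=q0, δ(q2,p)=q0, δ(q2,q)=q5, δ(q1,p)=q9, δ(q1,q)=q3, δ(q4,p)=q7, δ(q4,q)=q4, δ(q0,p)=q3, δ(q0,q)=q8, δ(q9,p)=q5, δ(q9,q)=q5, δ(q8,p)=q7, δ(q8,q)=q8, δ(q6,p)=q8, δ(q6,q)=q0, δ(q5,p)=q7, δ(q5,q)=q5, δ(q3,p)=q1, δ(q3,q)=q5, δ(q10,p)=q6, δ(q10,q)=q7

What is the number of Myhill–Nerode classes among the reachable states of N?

4

Reachable states from the start: {q0,q1,q2,q3,q5,q6,q7,q8,q9,q10}. Unreachable: {q4} — drop them.
Initial partition by acceptance: {q3,q7} | {q0,q1,q2,q5,q6,q8,q9,q10}.
On input p, block {q0,q1,q2,q5,q6,q8,q9,q10} splits into {q1,q2,q6,q9,q10} and {q0,q5,q8}.
Split {q1,q2,q6,q9,q10} by δ(·,p) → {q2,q6,q9} and {q1,q10}.
Stable partition: {q3,q7} | {q2,q6,q9} | {q0,q5,q8} | {q1,q10} — 4 equivalence classes.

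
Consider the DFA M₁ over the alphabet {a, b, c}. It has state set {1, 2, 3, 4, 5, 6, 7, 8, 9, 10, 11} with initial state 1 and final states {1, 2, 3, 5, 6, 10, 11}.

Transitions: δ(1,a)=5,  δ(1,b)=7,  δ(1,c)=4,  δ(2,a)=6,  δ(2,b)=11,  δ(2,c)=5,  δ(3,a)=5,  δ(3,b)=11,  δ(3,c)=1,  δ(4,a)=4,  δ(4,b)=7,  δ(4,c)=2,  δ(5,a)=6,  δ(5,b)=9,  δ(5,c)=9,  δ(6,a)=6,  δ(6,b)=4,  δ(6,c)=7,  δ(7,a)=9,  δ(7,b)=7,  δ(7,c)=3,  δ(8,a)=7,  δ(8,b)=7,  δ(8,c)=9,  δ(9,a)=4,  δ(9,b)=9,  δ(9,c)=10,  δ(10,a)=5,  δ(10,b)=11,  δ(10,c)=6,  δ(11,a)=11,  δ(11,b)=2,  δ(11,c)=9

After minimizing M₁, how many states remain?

First remove the unreachable states {8}; 10 states remain.
Start with accepting vs non-accepting: {1,2,3,5,6,10,11} | {4,7,9}.
Refine {1,2,3,5,6,10,11} on symbol b: members go to different blocks, giving {2,3,10,11} and {1,5,6}.
Split {2,3,10,11} by δ(·,a) → {2,3,10} and {11}.
Stable partition: {2,3,10} | {4,7,9} | {1,5,6} | {11} — 4 equivalence classes.

4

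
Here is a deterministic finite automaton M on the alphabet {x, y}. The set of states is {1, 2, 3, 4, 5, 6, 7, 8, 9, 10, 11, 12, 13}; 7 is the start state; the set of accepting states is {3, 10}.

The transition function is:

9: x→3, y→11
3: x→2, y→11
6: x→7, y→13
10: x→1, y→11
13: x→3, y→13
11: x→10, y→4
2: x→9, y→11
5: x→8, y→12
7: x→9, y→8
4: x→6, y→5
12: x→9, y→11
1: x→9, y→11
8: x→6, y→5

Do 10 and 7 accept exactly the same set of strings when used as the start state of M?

All states are reachable from the start state.
Initial partition by acceptance: {3,10} | {1,2,4,5,6,7,8,9,11,12,13}.
Refine {1,2,4,5,6,7,8,9,11,12,13} on symbol x: members go to different blocks, giving {1,2,4,5,6,7,8,12} and {9,11,13}.
Refine {1,2,4,5,6,7,8,12} on symbol x: members go to different blocks, giving {1,2,7,12} and {4,5,6,8}.
Split {1,2,7,12} by δ(·,y) → {1,2,12} and {7}.
Split {9,11,13} by δ(·,y) → {9,13} and {11}.
Refine {9,13} on symbol y: members go to different blocks, giving {9} and {13}.
Refine {4,5,6,8} on symbol x: members go to different blocks, giving {4,5,8} and {6}.
On input x, block {4,5,8} splits into {4,8} and {5}.
Stable partition: {3,10} | {1,2,12} | {9} | {4,8} | {7} | {11} | {13} | {6} | {5} — 9 equivalence classes.
10 and 7 end up in different blocks, so they are distinguishable. For instance, the string 'ε' is accepted from only 10.

No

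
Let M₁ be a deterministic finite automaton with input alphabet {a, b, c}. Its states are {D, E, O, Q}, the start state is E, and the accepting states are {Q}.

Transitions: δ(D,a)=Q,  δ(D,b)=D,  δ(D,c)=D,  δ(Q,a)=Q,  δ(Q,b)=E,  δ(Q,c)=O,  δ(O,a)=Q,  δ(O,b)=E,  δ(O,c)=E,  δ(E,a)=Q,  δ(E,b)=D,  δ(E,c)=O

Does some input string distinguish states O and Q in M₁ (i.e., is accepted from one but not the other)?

Yes

Every state is reachable, so we keep all 4.
P0 = {Q} | {D,E,O}.
No further refinement is possible. Final partition (2 blocks): {Q} | {D,E,O}.
O and Q end up in different blocks, so they are distinguishable. For instance, the string 'ε' is accepted from only Q.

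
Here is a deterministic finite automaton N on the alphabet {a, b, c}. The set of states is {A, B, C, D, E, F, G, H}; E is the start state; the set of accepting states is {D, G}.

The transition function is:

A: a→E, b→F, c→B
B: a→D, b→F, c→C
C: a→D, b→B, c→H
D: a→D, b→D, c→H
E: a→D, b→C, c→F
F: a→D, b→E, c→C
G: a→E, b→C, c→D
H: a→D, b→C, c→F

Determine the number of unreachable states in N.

2

Starting at E and following transitions, the reachable set is {B, C, D, E, F, H}. That leaves A, G unreachable — 2 in total.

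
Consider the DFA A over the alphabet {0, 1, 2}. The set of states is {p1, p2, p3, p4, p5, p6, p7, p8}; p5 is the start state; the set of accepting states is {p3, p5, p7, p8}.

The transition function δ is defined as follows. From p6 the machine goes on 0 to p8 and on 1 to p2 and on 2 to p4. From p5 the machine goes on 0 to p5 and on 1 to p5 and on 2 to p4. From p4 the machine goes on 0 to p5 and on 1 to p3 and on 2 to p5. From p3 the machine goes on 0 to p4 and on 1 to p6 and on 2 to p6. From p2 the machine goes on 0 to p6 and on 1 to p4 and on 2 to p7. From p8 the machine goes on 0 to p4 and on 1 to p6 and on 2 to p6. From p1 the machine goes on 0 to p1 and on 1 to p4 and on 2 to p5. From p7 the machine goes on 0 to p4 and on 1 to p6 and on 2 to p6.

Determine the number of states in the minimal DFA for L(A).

5

Reachable states from the start: {p2,p3,p4,p5,p6,p7,p8}. Unreachable: {p1} — drop them.
P0 = {p3,p5,p7,p8} | {p2,p4,p6}.
On input 0, block {p3,p5,p7,p8} splits into {p3,p7,p8} and {p5}.
On input 0, block {p2,p4,p6} splits into {p2} and {p4} and {p6}.
Stable partition: {p3,p7,p8} | {p2} | {p5} | {p4} | {p6} — 5 equivalence classes.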